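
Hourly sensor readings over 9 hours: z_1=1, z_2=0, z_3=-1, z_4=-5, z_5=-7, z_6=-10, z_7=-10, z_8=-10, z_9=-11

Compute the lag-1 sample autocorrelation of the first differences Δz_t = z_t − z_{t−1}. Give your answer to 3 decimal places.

0.125

First differences Δz: -1, -1, -4, -2, -3, 0, 0, -1
Mean of differences = -1.5000
Numerator Σ(Δz_t−Δz̄)(Δz_{t+1}−Δz̄) = 1.7500
Denominator Σ(Δz_t−Δz̄)² = 14.0000
r_1(Δz) = 1.7500 / 14.0000 = 0.125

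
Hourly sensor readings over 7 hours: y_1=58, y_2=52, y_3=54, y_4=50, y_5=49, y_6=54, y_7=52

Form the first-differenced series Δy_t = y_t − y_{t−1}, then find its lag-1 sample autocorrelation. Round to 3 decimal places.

First differences Δy: -6, 2, -4, -1, 5, -2
Mean of differences = -1.0000
Numerator Σ(Δy_t−Δȳ)(Δy_{t+1}−Δȳ) = -30.0000
Denominator Σ(Δy_t−Δȳ)² = 80.0000
r_1(Δy) = -30.0000 / 80.0000 = -0.375

-0.375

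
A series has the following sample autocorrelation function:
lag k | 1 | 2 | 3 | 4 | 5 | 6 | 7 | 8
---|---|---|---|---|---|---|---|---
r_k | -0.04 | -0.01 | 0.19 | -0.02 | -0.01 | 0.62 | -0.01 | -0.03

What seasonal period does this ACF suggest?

6

The largest autocorrelation is r_6 = 0.62; the remaining lags stay at or below 0.19.
The dominant spike at lag 6 indicates a seasonal period of 6.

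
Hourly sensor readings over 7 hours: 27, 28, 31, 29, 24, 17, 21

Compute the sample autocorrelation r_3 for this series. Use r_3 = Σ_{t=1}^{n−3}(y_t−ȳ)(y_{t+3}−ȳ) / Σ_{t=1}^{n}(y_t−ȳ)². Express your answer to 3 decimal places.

-0.415

Mean ȳ = (27 + 28 + 31 + 29 + 24 + 17 + 21)/7 = 25.2857
Σ(y_t−ȳ)(y_{t+3}−ȳ) = (6.3673) + (-3.4898) + (-47.3469) + (-15.9184) = -60.3878
Denominator Σ(y_t−ȳ)² = 145.4286
r_3 = -60.3878 / 145.4286 = -0.415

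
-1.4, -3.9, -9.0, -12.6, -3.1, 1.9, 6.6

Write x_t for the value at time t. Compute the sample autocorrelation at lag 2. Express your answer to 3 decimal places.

Mean x̄ = (-1.4 − 3.9 − 9.0 − 12.6 − 3.1 + 1.9 + 6.6)/7 = -3.0714
Deviations from mean: 1.6714, -0.8286, -5.9286, -9.5286, -0.0286, 4.9714, 9.6714
Σ(x_t−x̄)(x_{t+2}−x̄) = (-9.9092) + (7.8951) + (0.1694) + (-47.3706) + (-0.2763) = -49.4916
Denominator Σ(x_t−x̄)² = 247.6743
r_2 = -49.4916 / 247.6743 = -0.200

-0.200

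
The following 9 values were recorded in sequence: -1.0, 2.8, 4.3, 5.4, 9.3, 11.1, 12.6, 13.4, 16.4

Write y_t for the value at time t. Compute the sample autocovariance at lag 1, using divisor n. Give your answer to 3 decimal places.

Mean ȳ = (-1.0 + 2.8 + 4.3 + 5.4 + 9.3 + 11.1 + 12.6 + 13.4 + 16.4)/9 = 8.2556
Σ_{t=1}^{8}(y_t−ȳ)(y_{t+1}−ȳ) = 159.9636
γ_1 = 159.9636 / 9 = 17.774

17.774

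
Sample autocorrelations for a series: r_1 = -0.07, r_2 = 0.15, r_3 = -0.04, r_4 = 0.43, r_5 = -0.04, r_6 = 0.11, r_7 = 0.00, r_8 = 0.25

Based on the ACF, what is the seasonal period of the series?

4

The largest autocorrelation is r_4 = 0.43, with a weaker echo at lag 8 (0.25); the remaining lags stay at or below 0.15.
The dominant spike at lag 4 indicates a seasonal period of 4.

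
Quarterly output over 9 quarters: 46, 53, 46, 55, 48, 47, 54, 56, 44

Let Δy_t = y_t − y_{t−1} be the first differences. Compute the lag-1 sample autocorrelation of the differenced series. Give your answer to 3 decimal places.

-0.433

First differences Δy: 7, -7, 9, -7, -1, 7, 2, -12
Mean of differences = -0.2500
Numerator Σ(Δy_t−Δȳ)(Δy_{t+1}−Δȳ) = -184.3125
Denominator Σ(Δy_t−Δȳ)² = 425.5000
r_1(Δy) = -184.3125 / 425.5000 = -0.433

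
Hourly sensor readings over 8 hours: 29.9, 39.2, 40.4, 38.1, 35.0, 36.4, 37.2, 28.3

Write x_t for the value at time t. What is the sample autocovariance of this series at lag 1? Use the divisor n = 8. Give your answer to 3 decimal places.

Mean x̄ = (29.9 + 39.2 + 40.4 + 38.1 + 35.0 + 36.4 + 37.2 + 28.3)/8 = 35.5625
Deviations: -5.6625, 3.6375, 4.8375, 2.5375, -0.5625, 0.8375, 1.6375, -7.2625
Σ_{t=1}^{7}(x_t−x̄)(x_{t+1}−x̄) = -3.1452
γ_1 = -3.1452 / 8 = -0.393

-0.393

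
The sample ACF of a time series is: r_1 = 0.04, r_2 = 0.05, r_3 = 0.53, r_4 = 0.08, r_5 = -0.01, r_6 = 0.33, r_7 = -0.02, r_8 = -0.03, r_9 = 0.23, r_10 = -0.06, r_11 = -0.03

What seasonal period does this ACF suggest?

3

The largest autocorrelation is r_3 = 0.53, with weaker echoes at lags 6 (0.33) and 9 (0.23); the remaining lags stay at or below 0.08.
The dominant spike at lag 3 indicates a seasonal period of 3.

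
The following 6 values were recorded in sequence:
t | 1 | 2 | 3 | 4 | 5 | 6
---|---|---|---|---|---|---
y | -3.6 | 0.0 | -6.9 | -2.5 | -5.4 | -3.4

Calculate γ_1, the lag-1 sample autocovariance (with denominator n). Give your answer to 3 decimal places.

-2.977

Mean ȳ = (-3.6 + 0.0 − 6.9 − 2.5 − 5.4 − 3.4)/6 = -3.6333
Σ_{t=1}^{5}(y_t−ȳ)(y_{t+1}−ȳ) = -17.8644
γ_1 = -17.8644 / 6 = -2.977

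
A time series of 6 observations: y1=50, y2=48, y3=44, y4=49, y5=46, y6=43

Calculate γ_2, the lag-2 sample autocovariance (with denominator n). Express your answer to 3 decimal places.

-2.093

Mean ȳ = (50 + 48 + 44 + 49 + 46 + 43)/6 = 46.6667
Σ_{t=1}^{4}(y_t−ȳ)(y_{t+2}−ȳ) = -12.5556
γ_2 = -12.5556 / 6 = -2.093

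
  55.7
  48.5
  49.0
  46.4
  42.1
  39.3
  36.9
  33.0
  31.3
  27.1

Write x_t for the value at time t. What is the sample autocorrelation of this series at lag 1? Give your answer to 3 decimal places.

Mean x̄ = (55.7 + 48.5 + 49.0 + 46.4 + 42.1 + 39.3 + 36.9 + 33.0 + 31.3 + 27.1)/10 = 40.9300
Numerator Σ_{t=1}^{9}(x_t−x̄)(x_{t+1}−x̄) = 469.6101
Denominator Σ(x_t−x̄)² = 737.6610
r_1 = 469.6101 / 737.6610 = 0.637

0.637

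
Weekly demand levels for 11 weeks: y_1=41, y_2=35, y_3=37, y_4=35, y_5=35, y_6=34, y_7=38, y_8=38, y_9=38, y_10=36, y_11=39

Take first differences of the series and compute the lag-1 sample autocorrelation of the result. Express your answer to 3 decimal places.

First differences Δy: -6, 2, -2, 0, -1, 4, 0, 0, -2, 3
Mean of differences = -0.2000
Numerator Σ(Δy_t−Δȳ)(Δy_{t+1}−Δȳ) = -25.8400
Denominator Σ(Δy_t−Δȳ)² = 73.6000
r_1(Δy) = -25.8400 / 73.6000 = -0.351

-0.351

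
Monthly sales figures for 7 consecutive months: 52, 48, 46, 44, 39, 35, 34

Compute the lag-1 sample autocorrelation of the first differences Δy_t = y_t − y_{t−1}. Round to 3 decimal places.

-0.167

First differences Δy: -4, -2, -2, -5, -4, -1
Mean of differences = -3.0000
Numerator Σ(Δy_t−Δȳ)(Δy_{t+1}−Δȳ) = -2.0000
Denominator Σ(Δy_t−Δȳ)² = 12.0000
r_1(Δy) = -2.0000 / 12.0000 = -0.167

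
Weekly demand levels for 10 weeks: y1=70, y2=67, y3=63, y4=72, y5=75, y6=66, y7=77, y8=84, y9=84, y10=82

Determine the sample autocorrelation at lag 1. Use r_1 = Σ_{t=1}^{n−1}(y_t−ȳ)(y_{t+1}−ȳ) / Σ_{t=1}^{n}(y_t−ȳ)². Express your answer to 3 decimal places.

Mean ȳ = (70 + 67 + 63 + 72 + 75 + 66 + 77 + 84 + 84 + 82)/10 = 74.0000
Numerator Σ_{t=1}^{9}(y_t−ȳ)(y_{t+1}−ȳ) = 303.0000
Denominator Σ(y_t−ȳ)² = 528.0000
r_1 = 303.0000 / 528.0000 = 0.574

0.574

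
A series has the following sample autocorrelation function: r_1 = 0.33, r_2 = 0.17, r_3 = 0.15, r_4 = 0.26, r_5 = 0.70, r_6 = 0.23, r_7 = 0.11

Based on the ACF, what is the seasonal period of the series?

5

The largest autocorrelation is r_5 = 0.70; the remaining lags stay at or below 0.33. The elevated value at lag 1 (0.33), dropping to 0.17 at lag 2, reflects decaying short-term dependence rather than seasonality.
The dominant spike at lag 5 indicates a seasonal period of 5.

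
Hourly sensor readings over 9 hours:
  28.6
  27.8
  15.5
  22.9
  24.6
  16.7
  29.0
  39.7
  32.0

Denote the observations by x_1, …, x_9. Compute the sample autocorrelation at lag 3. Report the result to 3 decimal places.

Mean x̄ = (28.6 + 27.8 + 15.5 + 22.9 + 24.6 + 16.7 + 29.0 + 39.7 + 32.0)/9 = 26.3111
Numerator Σ_{t=1}^{6}(x_t−x̄)(x_{t+3}−x̄) = 6.7930
Denominator Σ(x_t−x̄)² = 450.1289
r_3 = 6.7930 / 450.1289 = 0.015

0.015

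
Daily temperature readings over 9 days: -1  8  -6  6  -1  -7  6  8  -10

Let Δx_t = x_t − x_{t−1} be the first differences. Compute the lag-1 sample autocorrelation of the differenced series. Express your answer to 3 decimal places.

-0.428

First differences Δx: 9, -14, 12, -7, -6, 13, 2, -18
Mean of differences = -1.1250
Numerator Σ(Δx_t−Δx̄)(Δx_{t+1}−Δx̄) = -425.2656
Denominator Σ(Δx_t−Δx̄)² = 992.8750
r_1(Δx) = -425.2656 / 992.8750 = -0.428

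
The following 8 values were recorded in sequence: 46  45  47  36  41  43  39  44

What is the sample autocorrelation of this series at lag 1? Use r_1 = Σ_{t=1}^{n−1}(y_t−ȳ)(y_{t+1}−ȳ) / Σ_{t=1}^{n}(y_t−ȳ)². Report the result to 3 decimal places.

Mean ȳ = (46 + 45 + 47 + 36 + 41 + 43 + 39 + 44)/8 = 42.6250
Numerator Σ_{t=1}^{7}(y_t−ȳ)(y_{t+1}−ȳ) = -6.7656
Denominator Σ(y_t−ȳ)² = 97.8750
r_1 = -6.7656 / 97.8750 = -0.069

-0.069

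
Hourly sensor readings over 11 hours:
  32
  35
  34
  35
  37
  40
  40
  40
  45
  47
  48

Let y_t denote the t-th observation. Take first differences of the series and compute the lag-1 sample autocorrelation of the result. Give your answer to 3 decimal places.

First differences Δy: 3, -1, 1, 2, 3, 0, 0, 5, 2, 1
Mean of differences = 1.6000
Numerator Σ(Δy_t−Δȳ)(Δy_{t+1}−Δȳ) = -5.7600
Denominator Σ(Δy_t−Δȳ)² = 28.4000
r_1(Δy) = -5.7600 / 28.4000 = -0.203

-0.203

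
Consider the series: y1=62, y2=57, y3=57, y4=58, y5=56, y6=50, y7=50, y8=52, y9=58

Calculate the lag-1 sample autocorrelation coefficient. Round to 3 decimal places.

0.420

Mean ȳ = (62 + 57 + 57 + 58 + 56 + 50 + 50 + 52 + 58)/9 = 55.5556
Numerator Σ_{t=1}^{8}(y_t−ȳ)(y_{t+1}−ȳ) = 55.4691
Denominator Σ(y_t−ȳ)² = 132.2222
r_1 = 55.4691 / 132.2222 = 0.420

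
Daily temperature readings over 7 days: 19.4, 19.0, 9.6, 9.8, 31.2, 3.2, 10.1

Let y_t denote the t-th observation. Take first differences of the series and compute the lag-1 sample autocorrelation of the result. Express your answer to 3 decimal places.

-0.596

First differences Δy: -0.4, -9.4, 0.2, 21.4, -28.0, 6.9
Mean of differences = -1.5500
Numerator Σ(Δy_t−Δȳ)(Δy_{t+1}−Δȳ) = -813.1325
Denominator Σ(Δy_t−Δȳ)² = 1363.7150
r_1(Δy) = -813.1325 / 1363.7150 = -0.596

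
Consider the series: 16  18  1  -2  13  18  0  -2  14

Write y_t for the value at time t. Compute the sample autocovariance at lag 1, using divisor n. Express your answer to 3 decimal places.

2.694

Mean ȳ = (16 + 18 + 1 − 2 + 13 + 18 + 0 − 2 + 14)/9 = 8.4444
Σ_{t=1}^{8}(y_t−ȳ)(y_{t+1}−ȳ) = 24.2469
γ_1 = 24.2469 / 9 = 2.694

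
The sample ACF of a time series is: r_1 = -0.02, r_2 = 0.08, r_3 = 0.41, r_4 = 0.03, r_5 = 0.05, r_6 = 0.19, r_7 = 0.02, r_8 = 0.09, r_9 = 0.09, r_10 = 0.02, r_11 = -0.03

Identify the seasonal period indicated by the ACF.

3

The largest autocorrelation is r_3 = 0.41, with a weaker echo at lag 6 (0.19); the remaining lags stay at or below 0.09.
The dominant spike at lag 3 indicates a seasonal period of 3.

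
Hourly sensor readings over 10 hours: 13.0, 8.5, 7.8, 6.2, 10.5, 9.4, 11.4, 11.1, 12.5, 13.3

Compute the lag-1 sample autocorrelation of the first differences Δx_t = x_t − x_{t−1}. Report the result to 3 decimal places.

-0.193

First differences Δx: -4.5, -0.7, -1.6, 4.3, -1.1, 2.0, -0.3, 1.4, 0.8
Mean of differences = 0.0333
Numerator Σ(Δx_t−Δx̄)(Δx_{t+1}−Δx̄) = -9.5744
Denominator Σ(Δx_t−Δx̄)² = 49.6800
r_1(Δx) = -9.5744 / 49.6800 = -0.193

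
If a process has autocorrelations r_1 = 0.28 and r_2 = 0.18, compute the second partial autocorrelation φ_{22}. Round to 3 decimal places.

0.110

φ_{22} = (r_2 − r_1²) / (1 − r_1²)
r_1² = (0.28)² = 0.0784
Numerator = 0.18 − 0.0784 = 0.1016; denominator = 1 − 0.0784 = 0.9216
φ_{22} = 0.1016 / 0.9216 = 0.110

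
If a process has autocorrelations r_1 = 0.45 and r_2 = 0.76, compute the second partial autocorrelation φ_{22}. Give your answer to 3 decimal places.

φ_{22} = (r_2 − r_1²) / (1 − r_1²)
r_1² = (0.45)² = 0.2025
Numerator = 0.76 − 0.2025 = 0.5575; denominator = 1 − 0.2025 = 0.7975
φ_{22} = 0.5575 / 0.7975 = 0.699

0.699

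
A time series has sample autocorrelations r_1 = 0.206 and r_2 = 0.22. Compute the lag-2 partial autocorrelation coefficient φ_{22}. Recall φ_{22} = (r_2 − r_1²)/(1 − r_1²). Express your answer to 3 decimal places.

0.185

φ_{22} = (r_2 − r_1²) / (1 − r_1²)
r_1² = (0.206)² = 0.042436
Numerator = 0.22 − 0.0424 = 0.1776; denominator = 1 − 0.0424 = 0.9576
φ_{22} = 0.1776 / 0.9576 = 0.185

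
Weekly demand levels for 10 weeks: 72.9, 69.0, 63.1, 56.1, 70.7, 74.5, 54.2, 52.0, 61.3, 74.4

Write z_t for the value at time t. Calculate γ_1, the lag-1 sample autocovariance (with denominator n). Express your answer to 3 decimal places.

9.198

Mean z̄ = (72.9 + 69.0 + 63.1 + 56.1 + 70.7 + 74.5 + 54.2 + 52.0 + 61.3 + 74.4)/10 = 64.8200
Σ_{t=1}^{9}(z_t−z̄)(z_{t+1}−z̄) = 91.9796
γ_1 = 91.9796 / 10 = 9.198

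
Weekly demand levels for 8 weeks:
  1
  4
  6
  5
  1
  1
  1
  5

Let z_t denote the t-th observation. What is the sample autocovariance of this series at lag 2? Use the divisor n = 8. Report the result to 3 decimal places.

-1.750

Mean z̄ = (1 + 4 + 6 + 5 + 1 + 1 + 1 + 5)/8 = 3.0000
Deviations: -2.0000, 1.0000, 3.0000, 2.0000, -2.0000, -2.0000, -2.0000, 2.0000
Σ_{t=1}^{6}(z_t−z̄)(z_{t+2}−z̄) = -14.0000
γ_2 = -14.0000 / 8 = -1.750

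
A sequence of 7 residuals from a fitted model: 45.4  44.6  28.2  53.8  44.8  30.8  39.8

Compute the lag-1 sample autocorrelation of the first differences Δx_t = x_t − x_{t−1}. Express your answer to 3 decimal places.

First differences Δx: -0.8, -16.4, 25.6, -9.0, -14.0, 9.0
Mean of differences = -0.9333
Numerator Σ(Δx_t−Δx̄)(Δx_{t+1}−Δx̄) = -650.8711
Denominator Σ(Δx_t−Δx̄)² = 1277.7333
r_1(Δx) = -650.8711 / 1277.7333 = -0.509

-0.509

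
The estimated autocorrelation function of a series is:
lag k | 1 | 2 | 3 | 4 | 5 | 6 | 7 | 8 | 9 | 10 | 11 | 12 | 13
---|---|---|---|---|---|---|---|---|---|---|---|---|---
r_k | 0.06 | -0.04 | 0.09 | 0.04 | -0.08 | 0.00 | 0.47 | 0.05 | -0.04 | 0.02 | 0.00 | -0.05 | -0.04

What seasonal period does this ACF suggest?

7

The largest autocorrelation is r_7 = 0.47; the remaining lags stay at or below 0.09.
The dominant spike at lag 7 indicates a seasonal period of 7.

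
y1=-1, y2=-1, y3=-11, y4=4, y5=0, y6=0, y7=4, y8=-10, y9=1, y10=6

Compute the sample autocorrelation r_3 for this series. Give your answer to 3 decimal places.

0.142

Mean ȳ = (-1 − 1 − 11 + 4 + 0 + 0 + 4 − 10 + 1 + 6)/10 = -0.8000
Σ(y_t−ȳ)(y_{t+3}−ȳ) = (-0.9600) + (-0.1600) + (-8.1600) + (23.0400) + (-7.3600) + (1.4400) + (32.6400) = 40.4800
Denominator Σ(y_t−ȳ)² = 285.6000
r_3 = 40.4800 / 285.6000 = 0.142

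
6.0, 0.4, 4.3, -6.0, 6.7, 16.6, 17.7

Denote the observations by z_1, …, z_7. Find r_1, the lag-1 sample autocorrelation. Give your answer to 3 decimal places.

0.368

Mean z̄ = (6.0 + 0.4 + 4.3 − 6.0 + 6.7 + 16.6 + 17.7)/7 = 6.5286
Deviations from mean: -0.5286, -6.1286, -2.2286, -12.5286, 0.1714, 10.0714, 11.1714
Numerator Σ_{t=1}^{6}(z_t−z̄)(z_{t+1}−z̄) = 156.9092
Denominator Σ(z_t−z̄)² = 426.0343
r_1 = 156.9092 / 426.0343 = 0.368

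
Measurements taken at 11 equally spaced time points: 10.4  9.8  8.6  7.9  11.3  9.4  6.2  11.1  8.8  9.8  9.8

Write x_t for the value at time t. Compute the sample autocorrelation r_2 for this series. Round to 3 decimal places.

-0.313

Mean x̄ = (10.4 + 9.8 + 8.6 + 7.9 + 11.3 + 9.4 + 6.2 + 11.1 + 8.8 + 9.8 + 9.8)/11 = 9.3727
Numerator Σ_{t=1}^{9}(x_t−x̄)(x_{t+2}−x̄) = -6.7097
Denominator Σ(x_t−x̄)² = 21.4618
r_2 = -6.7097 / 21.4618 = -0.313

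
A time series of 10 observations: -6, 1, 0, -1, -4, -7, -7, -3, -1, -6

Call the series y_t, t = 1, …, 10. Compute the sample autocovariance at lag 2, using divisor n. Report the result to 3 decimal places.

-1.792

Mean ȳ = (-6 + 1 + 0 − 1 − 4 − 7 − 7 − 3 − 1 − 6)/10 = -3.4000
Σ_{t=1}^{8}(y_t−ȳ)(y_{t+2}−ȳ) = -17.9200
γ_2 = -17.9200 / 10 = -1.792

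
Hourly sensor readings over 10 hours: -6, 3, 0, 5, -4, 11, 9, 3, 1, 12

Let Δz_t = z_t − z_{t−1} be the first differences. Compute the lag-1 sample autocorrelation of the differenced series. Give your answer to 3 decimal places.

First differences Δz: 9, -3, 5, -9, 15, -2, -6, -2, 11
Mean of differences = 2.0000
Numerator Σ(Δz_t−Δz̄)(Δz_{t+1}−Δz̄) = -250.0000
Denominator Σ(Δz_t−Δz̄)² = 550.0000
r_1(Δz) = -250.0000 / 550.0000 = -0.455

-0.455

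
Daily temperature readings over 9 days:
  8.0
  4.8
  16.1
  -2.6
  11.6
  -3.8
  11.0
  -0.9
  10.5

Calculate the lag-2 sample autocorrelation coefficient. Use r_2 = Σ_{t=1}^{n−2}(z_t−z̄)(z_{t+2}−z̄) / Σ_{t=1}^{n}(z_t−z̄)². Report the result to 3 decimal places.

Mean z̄ = (8.0 + 4.8 + 16.1 − 2.6 + 11.6 − 3.8 + 11.0 − 0.9 + 10.5)/9 = 6.0778
Σ(z_t−z̄)(z_{t+2}−z̄) = (19.2649) + (11.0883) + (55.3449) + (85.7172) + (27.1816) + (68.9249) + (21.7672) = 289.2890
Denominator Σ(z_t−z̄)² = 401.6156
r_2 = 289.2890 / 401.6156 = 0.720

0.720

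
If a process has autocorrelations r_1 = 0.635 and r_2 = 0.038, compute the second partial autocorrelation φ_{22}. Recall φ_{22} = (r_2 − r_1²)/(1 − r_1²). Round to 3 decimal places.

-0.612

φ_{22} = (r_2 − r_1²) / (1 − r_1²)
r_1² = (0.635)² = 0.403225
Numerator = 0.038 − 0.4032 = -0.3652; denominator = 1 − 0.4032 = 0.5968
φ_{22} = -0.3652 / 0.5968 = -0.612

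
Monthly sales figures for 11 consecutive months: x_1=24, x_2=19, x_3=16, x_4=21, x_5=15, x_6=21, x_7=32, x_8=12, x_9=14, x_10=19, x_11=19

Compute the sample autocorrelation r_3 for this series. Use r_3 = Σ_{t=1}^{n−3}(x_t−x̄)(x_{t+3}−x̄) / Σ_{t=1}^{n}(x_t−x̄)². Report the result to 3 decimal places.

0.154

Mean x̄ = (24 + 19 + 16 + 21 + 15 + 21 + 32 + 12 + 14 + 19 + 19)/11 = 19.2727
Numerator Σ_{t=1}^{8}(x_t−x̄)(x_{t+3}−x̄) = 46.1405
Denominator Σ(x_t−x̄)² = 300.1818
r_3 = 46.1405 / 300.1818 = 0.154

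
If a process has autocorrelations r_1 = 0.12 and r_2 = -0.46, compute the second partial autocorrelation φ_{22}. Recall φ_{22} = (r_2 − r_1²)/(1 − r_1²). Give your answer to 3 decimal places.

φ_{22} = (r_2 − r_1²) / (1 − r_1²)
r_1² = (0.12)² = 0.0144
Numerator = -0.46 − 0.0144 = -0.4744; denominator = 1 − 0.0144 = 0.9856
φ_{22} = -0.4744 / 0.9856 = -0.481

-0.481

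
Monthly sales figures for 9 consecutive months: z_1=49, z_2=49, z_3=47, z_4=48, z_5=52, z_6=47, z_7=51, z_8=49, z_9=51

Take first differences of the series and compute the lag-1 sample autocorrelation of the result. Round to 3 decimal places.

-0.720

First differences Δz: 0, -2, 1, 4, -5, 4, -2, 2
Mean of differences = 0.2500
Numerator Σ(Δz_t−Δz̄)(Δz_{t+1}−Δz̄) = -50.0625
Denominator Σ(Δz_t−Δz̄)² = 69.5000
r_1(Δz) = -50.0625 / 69.5000 = -0.720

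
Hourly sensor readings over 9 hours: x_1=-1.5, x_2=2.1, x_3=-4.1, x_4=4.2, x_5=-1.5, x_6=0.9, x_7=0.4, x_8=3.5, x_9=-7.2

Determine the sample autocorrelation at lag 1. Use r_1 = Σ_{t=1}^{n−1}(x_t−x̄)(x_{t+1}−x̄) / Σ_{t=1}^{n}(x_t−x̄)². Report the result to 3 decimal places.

-0.543

Mean x̄ = (-1.5 + 2.1 − 4.1 + 4.2 − 1.5 + 0.9 + 0.4 + 3.5 − 7.2)/9 = -0.3556
Numerator Σ_{t=1}^{8}(x_t−x̄)(x_{t+1}−x̄) = -58.2409
Denominator Σ(x_t−x̄)² = 107.2822
r_1 = -58.2409 / 107.2822 = -0.543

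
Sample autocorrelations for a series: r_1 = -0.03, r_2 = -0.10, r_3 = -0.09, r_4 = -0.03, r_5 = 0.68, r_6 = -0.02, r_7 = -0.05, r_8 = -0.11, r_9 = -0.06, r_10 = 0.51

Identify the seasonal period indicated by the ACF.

The largest autocorrelation is r_5 = 0.68, with a weaker echo at lag 10 (0.51); the remaining lags stay at or below -0.02.
The dominant spike at lag 5 indicates a seasonal period of 5.

5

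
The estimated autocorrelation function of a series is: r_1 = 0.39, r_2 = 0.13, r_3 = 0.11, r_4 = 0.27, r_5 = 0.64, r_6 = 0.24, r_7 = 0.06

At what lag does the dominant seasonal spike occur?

5

The largest autocorrelation is r_5 = 0.64; the remaining lags stay at or below 0.39. The elevated value at lag 1 (0.39), dropping to 0.13 at lag 2, reflects decaying short-term dependence rather than seasonality.
The dominant spike at lag 5 indicates a seasonal period of 5.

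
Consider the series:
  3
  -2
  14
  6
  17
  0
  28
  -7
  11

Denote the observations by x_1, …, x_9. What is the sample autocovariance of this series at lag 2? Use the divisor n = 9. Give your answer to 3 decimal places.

Mean x̄ = (3 − 2 + 14 + 6 + 17 + 0 + 28 − 7 + 11)/9 = 7.7778
Σ_{t=1}^{7}(x_t−x̄)(x_{t+2}−x̄) = 425.4568
γ_2 = 425.4568 / 9 = 47.273

47.273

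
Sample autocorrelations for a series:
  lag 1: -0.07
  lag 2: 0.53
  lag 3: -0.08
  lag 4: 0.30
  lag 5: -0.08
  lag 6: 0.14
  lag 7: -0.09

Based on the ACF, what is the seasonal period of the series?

The largest autocorrelation is r_2 = 0.53, with a weaker echo at lag 4 (0.30); the remaining lags stay at or below 0.14.
The dominant spike at lag 2 indicates a seasonal period of 2.

2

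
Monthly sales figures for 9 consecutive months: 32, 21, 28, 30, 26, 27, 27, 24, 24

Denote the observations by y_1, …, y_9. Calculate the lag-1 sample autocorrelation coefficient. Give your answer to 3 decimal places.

Mean ȳ = (32 + 21 + 28 + 30 + 26 + 27 + 27 + 24 + 24)/9 = 26.5556
Numerator Σ_{t=1}^{8}(y_t−ȳ)(y_{t+1}−ȳ) = -29.8642
Denominator Σ(y_t−ȳ)² = 88.2222
r_1 = -29.8642 / 88.2222 = -0.339

-0.339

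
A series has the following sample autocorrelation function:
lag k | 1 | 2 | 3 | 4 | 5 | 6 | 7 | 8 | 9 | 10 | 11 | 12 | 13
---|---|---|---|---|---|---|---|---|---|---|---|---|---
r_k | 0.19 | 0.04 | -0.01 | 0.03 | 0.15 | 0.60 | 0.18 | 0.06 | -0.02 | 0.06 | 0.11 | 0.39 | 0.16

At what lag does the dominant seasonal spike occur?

The largest autocorrelation is r_6 = 0.60, with a weaker echo at lag 12 (0.39); the remaining lags stay at or below 0.19.
The dominant spike at lag 6 indicates a seasonal period of 6.

6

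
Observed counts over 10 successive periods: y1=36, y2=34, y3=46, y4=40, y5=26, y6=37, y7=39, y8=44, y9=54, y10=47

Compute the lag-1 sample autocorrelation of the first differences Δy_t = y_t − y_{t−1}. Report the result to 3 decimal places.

-0.270

First differences Δy: -2, 12, -6, -14, 11, 2, 5, 10, -7
Mean of differences = 1.2222
Numerator Σ(Δy_t−Δȳ)(Δy_{t+1}−Δȳ) = -179.9383
Denominator Σ(Δy_t−Δȳ)² = 665.5556
r_1(Δy) = -179.9383 / 665.5556 = -0.270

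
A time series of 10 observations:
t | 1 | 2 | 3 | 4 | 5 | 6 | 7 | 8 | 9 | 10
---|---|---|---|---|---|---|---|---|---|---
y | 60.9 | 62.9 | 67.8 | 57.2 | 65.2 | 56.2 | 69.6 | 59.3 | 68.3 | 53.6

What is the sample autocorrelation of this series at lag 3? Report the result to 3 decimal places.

Mean ȳ = (60.9 + 62.9 + 67.8 + 57.2 + 65.2 + 56.2 + 69.6 + 59.3 + 68.3 + 53.6)/10 = 62.1000
Σ(y_t−ȳ)(y_{t+3}−ȳ) = (5.8800) + (2.4800) + (-33.6300) + (-36.7500) + (-8.6800) + (-36.5800) + (-63.7500) = -171.0300
Denominator Σ(y_t−ȳ)² = 277.7800
r_3 = -171.0300 / 277.7800 = -0.616

-0.616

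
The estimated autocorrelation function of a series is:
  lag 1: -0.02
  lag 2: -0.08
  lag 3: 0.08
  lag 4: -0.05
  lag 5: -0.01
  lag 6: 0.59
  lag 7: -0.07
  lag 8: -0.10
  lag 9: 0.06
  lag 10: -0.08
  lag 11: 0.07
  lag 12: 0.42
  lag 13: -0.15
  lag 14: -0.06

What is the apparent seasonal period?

The largest autocorrelation is r_6 = 0.59, with a weaker echo at lag 12 (0.42); the remaining lags stay at or below 0.08.
The dominant spike at lag 6 indicates a seasonal period of 6.

6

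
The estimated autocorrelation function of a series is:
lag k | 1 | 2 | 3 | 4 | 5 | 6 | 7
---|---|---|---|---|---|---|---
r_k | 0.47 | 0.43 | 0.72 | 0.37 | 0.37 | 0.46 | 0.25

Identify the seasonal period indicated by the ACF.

3

The largest autocorrelation is r_3 = 0.72; the remaining lags stay at or below 0.47. The elevated value at lag 1 (0.47), dropping to 0.43 at lag 2, reflects decaying short-term dependence rather than seasonality.
The dominant spike at lag 3 indicates a seasonal period of 3.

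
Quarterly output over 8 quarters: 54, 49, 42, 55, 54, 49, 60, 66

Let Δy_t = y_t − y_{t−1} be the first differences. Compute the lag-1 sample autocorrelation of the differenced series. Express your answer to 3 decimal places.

First differences Δy: -5, -7, 13, -1, -5, 11, 6
Mean of differences = 1.7143
Numerator Σ(Δy_t−Δȳ)(Δy_{t+1}−Δȳ) = -74.7959
Denominator Σ(Δy_t−Δȳ)² = 405.4286
r_1(Δy) = -74.7959 / 405.4286 = -0.184

-0.184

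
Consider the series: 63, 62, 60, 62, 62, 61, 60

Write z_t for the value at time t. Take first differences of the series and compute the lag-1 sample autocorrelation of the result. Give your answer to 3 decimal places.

First differences Δz: -1, -2, 2, 0, -1, -1
Mean of differences = -0.5000
Numerator Σ(Δz_t−Δz̄)(Δz_{t+1}−Δz̄) = -1.7500
Denominator Σ(Δz_t−Δz̄)² = 9.5000
r_1(Δz) = -1.7500 / 9.5000 = -0.184

-0.184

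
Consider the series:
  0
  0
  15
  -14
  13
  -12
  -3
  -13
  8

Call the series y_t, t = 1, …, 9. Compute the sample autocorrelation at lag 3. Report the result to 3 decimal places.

-0.425

Mean ȳ = (0 + 0 + 15 − 14 + 13 − 12 − 3 − 13 + 8)/9 = -0.6667
Σ(y_t−ȳ)(y_{t+3}−ȳ) = (-8.8889) + (9.1111) + (-177.5556) + (31.1111) + (-168.5556) + (-98.2222) = -413.0000
Denominator Σ(y_t−ȳ)² = 972.0000
r_3 = -413.0000 / 972.0000 = -0.425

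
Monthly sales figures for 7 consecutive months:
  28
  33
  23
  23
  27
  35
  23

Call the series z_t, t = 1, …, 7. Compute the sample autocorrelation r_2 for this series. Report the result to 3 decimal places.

-0.385

Mean z̄ = (28 + 33 + 23 + 23 + 27 + 35 + 23)/7 = 27.4286
Deviations from mean: 0.5714, 5.5714, -4.4286, -4.4286, -0.4286, 7.5714, -4.4286
Σ(z_t−z̄)(z_{t+2}−z̄) = (-2.5306) + (-24.6735) + (1.8980) + (-33.5306) + (1.8980) = -56.9388
Denominator Σ(z_t−z̄)² = 147.7143
r_2 = -56.9388 / 147.7143 = -0.385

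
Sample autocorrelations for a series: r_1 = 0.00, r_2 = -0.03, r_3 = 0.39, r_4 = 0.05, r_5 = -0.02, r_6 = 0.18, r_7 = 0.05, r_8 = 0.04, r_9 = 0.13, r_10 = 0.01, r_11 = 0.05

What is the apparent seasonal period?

3

The largest autocorrelation is r_3 = 0.39, with a weaker echo at lag 6 (0.18); the remaining lags stay at or below 0.13.
The dominant spike at lag 3 indicates a seasonal period of 3.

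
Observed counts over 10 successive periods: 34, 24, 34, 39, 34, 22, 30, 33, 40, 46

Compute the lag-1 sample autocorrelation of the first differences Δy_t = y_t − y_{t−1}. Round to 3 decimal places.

First differences Δy: -10, 10, 5, -5, -12, 8, 3, 7, 6
Mean of differences = 1.3333
Numerator Σ(Δy_t−Δȳ)(Δy_{t+1}−Δȳ) = -47.1111
Denominator Σ(Δy_t−Δȳ)² = 536.0000
r_1(Δy) = -47.1111 / 536.0000 = -0.088

-0.088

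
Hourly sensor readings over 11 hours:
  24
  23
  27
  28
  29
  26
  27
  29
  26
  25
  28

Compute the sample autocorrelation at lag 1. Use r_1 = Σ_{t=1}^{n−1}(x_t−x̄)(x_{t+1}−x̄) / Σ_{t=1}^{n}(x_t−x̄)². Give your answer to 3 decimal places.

Mean x̄ = (24 + 23 + 27 + 28 + 29 + 26 + 27 + 29 + 26 + 25 + 28)/11 = 26.5455
Numerator Σ_{t=1}^{10}(x_t−x̄)(x_{t+1}−x̄) = 8.4298
Denominator Σ(x_t−x̄)² = 38.7273
r_1 = 8.4298 / 38.7273 = 0.218

0.218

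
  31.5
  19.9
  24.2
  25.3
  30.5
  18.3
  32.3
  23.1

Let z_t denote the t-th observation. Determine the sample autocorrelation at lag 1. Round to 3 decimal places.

-0.647

Mean z̄ = (31.5 + 19.9 + 24.2 + 25.3 + 30.5 + 18.3 + 32.3 + 23.1)/8 = 25.6375
Numerator Σ_{t=1}^{7}(z_t−z̄)(z_{t+1}−z̄) = -128.0152
Denominator Σ(z_t−z̄)² = 197.7788
r_1 = -128.0152 / 197.7788 = -0.647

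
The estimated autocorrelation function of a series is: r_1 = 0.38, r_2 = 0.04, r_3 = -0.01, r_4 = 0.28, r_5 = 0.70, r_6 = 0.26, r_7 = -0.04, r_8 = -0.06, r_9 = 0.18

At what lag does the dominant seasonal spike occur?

The largest autocorrelation is r_5 = 0.70; the remaining lags stay at or below 0.38. The elevated value at lag 1 (0.38), dropping to 0.04 at lag 2, reflects decaying short-term dependence rather than seasonality.
The dominant spike at lag 5 indicates a seasonal period of 5.

5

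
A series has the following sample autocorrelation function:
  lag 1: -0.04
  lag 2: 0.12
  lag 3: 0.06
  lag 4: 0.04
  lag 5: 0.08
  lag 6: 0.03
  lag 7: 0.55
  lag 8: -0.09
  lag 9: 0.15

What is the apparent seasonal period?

The largest autocorrelation is r_7 = 0.55; the remaining lags stay at or below 0.15.
The dominant spike at lag 7 indicates a seasonal period of 7.

7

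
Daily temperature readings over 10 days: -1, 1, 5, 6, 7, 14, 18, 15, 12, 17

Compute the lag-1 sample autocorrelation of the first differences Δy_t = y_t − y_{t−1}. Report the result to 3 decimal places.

First differences Δy: 2, 4, 1, 1, 7, 4, -3, -3, 5
Mean of differences = 2.0000
Numerator Σ(Δy_t−Δȳ)(Δy_{t+1}−Δȳ) = 4.0000
Denominator Σ(Δy_t−Δȳ)² = 94.0000
r_1(Δy) = 4.0000 / 94.0000 = 0.043

0.043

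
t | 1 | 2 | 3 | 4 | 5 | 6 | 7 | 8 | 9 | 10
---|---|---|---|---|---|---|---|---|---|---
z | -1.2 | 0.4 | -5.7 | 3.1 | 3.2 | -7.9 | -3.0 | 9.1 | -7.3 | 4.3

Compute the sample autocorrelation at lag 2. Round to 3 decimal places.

-0.203

Mean z̄ = (-1.2 + 0.4 − 5.7 + 3.1 + 3.2 − 7.9 − 3.0 + 9.1 − 7.3 + 4.3)/10 = -0.5000
Numerator Σ_{t=1}^{8}(z_t−z̄)(z_{t+2}−z̄) = -56.2100
Denominator Σ(z_t−z̄)² = 277.4400
r_2 = -56.2100 / 277.4400 = -0.203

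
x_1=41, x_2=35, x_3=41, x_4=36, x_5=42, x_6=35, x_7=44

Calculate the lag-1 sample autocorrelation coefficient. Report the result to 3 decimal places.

-0.750

Mean x̄ = (41 + 35 + 41 + 36 + 42 + 35 + 44)/7 = 39.1429
Deviations from mean: 1.8571, -4.1429, 1.8571, -3.1429, 2.8571, -4.1429, 4.8571
Σ(x_t−x̄)(x_{t+1}−x̄) = (-7.6939) + (-7.6939) + (-5.8367) + (-8.9796) + (-11.8367) + (-20.1224) = -62.1633
Denominator Σ(x_t−x̄)² = 82.8571
r_1 = -62.1633 / 82.8571 = -0.750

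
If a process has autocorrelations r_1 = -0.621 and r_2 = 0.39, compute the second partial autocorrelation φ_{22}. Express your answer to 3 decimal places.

0.007

φ_{22} = (r_2 − r_1²) / (1 − r_1²)
r_1² = (-0.621)² = 0.385641
Numerator = 0.39 − 0.3856 = 0.0044; denominator = 1 − 0.3856 = 0.6144
φ_{22} = 0.0044 / 0.6144 = 0.007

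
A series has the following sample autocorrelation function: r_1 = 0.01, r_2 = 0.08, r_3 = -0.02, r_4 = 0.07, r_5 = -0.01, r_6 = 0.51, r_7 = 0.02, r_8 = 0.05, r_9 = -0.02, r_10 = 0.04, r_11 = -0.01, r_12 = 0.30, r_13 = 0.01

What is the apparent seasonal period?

6

The largest autocorrelation is r_6 = 0.51, with a weaker echo at lag 12 (0.30); the remaining lags stay at or below 0.08.
The dominant spike at lag 6 indicates a seasonal period of 6.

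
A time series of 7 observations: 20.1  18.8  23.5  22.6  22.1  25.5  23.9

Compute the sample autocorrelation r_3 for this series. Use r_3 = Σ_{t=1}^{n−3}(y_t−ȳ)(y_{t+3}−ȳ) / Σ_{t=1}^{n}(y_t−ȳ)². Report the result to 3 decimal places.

Mean ȳ = (20.1 + 18.8 + 23.5 + 22.6 + 22.1 + 25.5 + 23.9)/7 = 22.3571
Deviations from mean: -2.2571, -3.5571, 1.1429, 0.2429, -0.2571, 3.1429, 1.5429
Σ(y_t−ȳ)(y_{t+3}−ȳ) = (-0.5482) + (0.9147) + (3.5918) + (0.3747) = 4.3331
Denominator Σ(y_t−ȳ)² = 31.4371
r_3 = 4.3331 / 31.4371 = 0.138

0.138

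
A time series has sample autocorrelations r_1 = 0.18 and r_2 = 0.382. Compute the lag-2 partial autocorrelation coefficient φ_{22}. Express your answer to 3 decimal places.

0.361

φ_{22} = (r_2 − r_1²) / (1 − r_1²)
r_1² = (0.18)² = 0.0324
Numerator = 0.382 − 0.0324 = 0.3496; denominator = 1 − 0.0324 = 0.9676
φ_{22} = 0.3496 / 0.9676 = 0.361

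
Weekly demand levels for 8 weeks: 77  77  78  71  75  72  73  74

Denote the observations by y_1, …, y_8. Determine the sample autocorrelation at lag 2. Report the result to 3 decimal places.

Mean ȳ = (77 + 77 + 78 + 71 + 75 + 72 + 73 + 74)/8 = 74.6250
Deviations from mean: 2.3750, 2.3750, 3.3750, -3.6250, 0.3750, -2.6250, -1.6250, -0.6250
Numerator Σ_{t=1}^{6}(y_t−ȳ)(y_{t+2}−ȳ) = 11.2188
Denominator Σ(y_t−ȳ)² = 45.8750
r_2 = 11.2188 / 45.8750 = 0.245

0.245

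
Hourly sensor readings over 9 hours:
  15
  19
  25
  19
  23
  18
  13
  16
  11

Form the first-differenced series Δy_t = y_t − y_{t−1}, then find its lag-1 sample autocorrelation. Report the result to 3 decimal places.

-0.337

First differences Δy: 4, 6, -6, 4, -5, -5, 3, -5
Mean of differences = -0.5000
Numerator Σ(Δy_t−Δȳ)(Δy_{t+1}−Δȳ) = -62.7500
Denominator Σ(Δy_t−Δȳ)² = 186.0000
r_1(Δy) = -62.7500 / 186.0000 = -0.337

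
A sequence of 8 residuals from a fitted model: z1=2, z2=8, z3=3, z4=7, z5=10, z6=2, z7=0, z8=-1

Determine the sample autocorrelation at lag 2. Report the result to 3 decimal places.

Mean z̄ = (2 + 8 + 3 + 7 + 10 + 2 + 0 − 1)/8 = 3.8750
Deviations from mean: -1.8750, 4.1250, -0.8750, 3.1250, 6.1250, -1.8750, -3.8750, -4.8750
Σ(z_t−z̄)(z_{t+2}−z̄) = (1.6406) + (12.8906) + (-5.3594) + (-5.8594) + (-23.7344) + (9.1406) = -11.2813
Denominator Σ(z_t−z̄)² = 110.8750
r_2 = -11.2813 / 110.8750 = -0.102

-0.102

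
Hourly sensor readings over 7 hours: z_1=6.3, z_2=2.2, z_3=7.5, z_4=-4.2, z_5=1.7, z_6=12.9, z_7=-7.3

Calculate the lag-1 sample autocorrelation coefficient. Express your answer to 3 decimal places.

Mean z̄ = (6.3 + 2.2 + 7.5 − 4.2 + 1.7 + 12.9 − 7.3)/7 = 2.7286
Σ(z_t−z̄)(z_{t+1}−z̄) = (-1.8878) + (-2.5220) + (-33.0592) + (7.1265) + (-10.4620) + (-102.0049) = -142.8094
Denominator Σ(z_t−z̄)² = 288.8943
r_1 = -142.8094 / 288.8943 = -0.494

-0.494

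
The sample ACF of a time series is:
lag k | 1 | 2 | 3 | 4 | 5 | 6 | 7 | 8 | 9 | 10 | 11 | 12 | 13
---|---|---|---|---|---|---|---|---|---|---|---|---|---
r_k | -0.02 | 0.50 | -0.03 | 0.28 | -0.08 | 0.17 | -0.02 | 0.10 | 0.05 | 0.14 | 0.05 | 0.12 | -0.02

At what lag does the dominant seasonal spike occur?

2

The largest autocorrelation is r_2 = 0.50, with weaker echoes at lags 4 (0.28) and 6 (0.17); the remaining lags stay at or below 0.14.
The dominant spike at lag 2 indicates a seasonal period of 2.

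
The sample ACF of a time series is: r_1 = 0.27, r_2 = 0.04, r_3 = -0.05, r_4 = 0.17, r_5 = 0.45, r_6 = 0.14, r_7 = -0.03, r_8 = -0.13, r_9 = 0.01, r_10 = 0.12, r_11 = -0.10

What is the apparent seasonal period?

5

The largest autocorrelation is r_5 = 0.45; the remaining lags stay at or below 0.27. The elevated value at lag 1 (0.27), dropping to 0.04 at lag 2, reflects decaying short-term dependence rather than seasonality.
The dominant spike at lag 5 indicates a seasonal period of 5.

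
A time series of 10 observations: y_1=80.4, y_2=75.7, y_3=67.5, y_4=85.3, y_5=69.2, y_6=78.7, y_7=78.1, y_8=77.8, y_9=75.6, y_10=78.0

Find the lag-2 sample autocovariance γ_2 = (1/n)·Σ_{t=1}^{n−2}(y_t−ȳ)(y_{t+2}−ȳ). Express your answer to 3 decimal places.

3.489

Mean ȳ = (80.4 + 75.7 + 67.5 + 85.3 + 69.2 + 78.7 + 78.1 + 77.8 + 75.6 + 78.0)/10 = 76.6300
Σ_{t=1}^{8}(y_t−ȳ)(y_{t+2}−ȳ) = 34.8882
γ_2 = 34.8882 / 10 = 3.489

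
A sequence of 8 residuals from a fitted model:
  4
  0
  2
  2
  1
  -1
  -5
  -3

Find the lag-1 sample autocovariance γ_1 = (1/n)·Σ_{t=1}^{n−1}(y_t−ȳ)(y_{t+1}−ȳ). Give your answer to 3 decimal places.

Mean ȳ = (4 + 0 + 2 + 2 + 1 − 1 − 5 − 3)/8 = 0.0000
Deviations: 4.0000, 0.0000, 2.0000, 2.0000, 1.0000, -1.0000, -5.0000, -3.0000
Σ_{t=1}^{7}(y_t−ȳ)(y_{t+1}−ȳ) = 25.0000
γ_1 = 25.0000 / 8 = 3.125

3.125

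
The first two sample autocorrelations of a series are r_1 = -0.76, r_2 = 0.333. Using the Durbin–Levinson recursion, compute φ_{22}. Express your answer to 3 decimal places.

φ_{22} = (r_2 − r_1²) / (1 − r_1²)
r_1² = (-0.76)² = 0.5776
Numerator = 0.333 − 0.5776 = -0.2446; denominator = 1 − 0.5776 = 0.4224
φ_{22} = -0.2446 / 0.4224 = -0.579

-0.579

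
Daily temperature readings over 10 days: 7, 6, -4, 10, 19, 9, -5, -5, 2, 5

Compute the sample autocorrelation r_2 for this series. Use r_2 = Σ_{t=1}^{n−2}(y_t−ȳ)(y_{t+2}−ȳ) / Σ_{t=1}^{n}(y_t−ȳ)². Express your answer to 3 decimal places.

-0.517

Mean ȳ = (7 + 6 − 4 + 10 + 19 + 9 − 5 − 5 + 2 + 5)/10 = 4.4000
Numerator Σ_{t=1}^{8}(y_t−ȳ)(y_{t+2}−ȳ) = -273.3200
Denominator Σ(y_t−ȳ)² = 528.4000
r_2 = -273.3200 / 528.4000 = -0.517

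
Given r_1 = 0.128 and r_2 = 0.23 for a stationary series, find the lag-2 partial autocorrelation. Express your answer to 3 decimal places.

φ_{22} = (r_2 − r_1²) / (1 − r_1²)
r_1² = (0.128)² = 0.016384
Numerator = 0.23 − 0.0164 = 0.2136; denominator = 1 − 0.0164 = 0.9836
φ_{22} = 0.2136 / 0.9836 = 0.217

0.217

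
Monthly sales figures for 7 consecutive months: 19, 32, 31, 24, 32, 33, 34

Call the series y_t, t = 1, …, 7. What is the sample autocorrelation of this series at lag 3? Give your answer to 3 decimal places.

Mean ȳ = (19 + 32 + 31 + 24 + 32 + 33 + 34)/7 = 29.2857
Deviations from mean: -10.2857, 2.7143, 1.7143, -5.2857, 2.7143, 3.7143, 4.7143
Numerator Σ_{t=1}^{4}(y_t−ȳ)(y_{t+3}−ȳ) = 43.1837
Denominator Σ(y_t−ȳ)² = 187.4286
r_3 = 43.1837 / 187.4286 = 0.230

0.230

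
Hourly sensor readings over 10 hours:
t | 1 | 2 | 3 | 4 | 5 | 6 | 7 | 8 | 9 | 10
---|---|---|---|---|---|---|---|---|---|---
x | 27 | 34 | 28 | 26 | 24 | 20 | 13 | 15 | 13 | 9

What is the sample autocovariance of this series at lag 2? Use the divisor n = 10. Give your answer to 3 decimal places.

Mean x̄ = (27 + 34 + 28 + 26 + 24 + 20 + 13 + 15 + 13 + 9)/10 = 20.9000
Σ_{t=1}^{8}(x_t−x̄)(x_{t+2}−x̄) = 240.9800
γ_2 = 240.9800 / 10 = 24.098

24.098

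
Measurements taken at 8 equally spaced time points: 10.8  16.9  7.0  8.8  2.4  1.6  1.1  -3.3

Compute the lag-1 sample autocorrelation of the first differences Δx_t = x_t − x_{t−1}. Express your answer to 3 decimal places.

First differences Δx: 6.1, -9.9, 1.8, -6.4, -0.8, -0.5, -4.4
Mean of differences = -2.0143
Numerator Σ(Δx_t−Δx̄)(Δx_{t+1}−Δx̄) = -117.8931
Denominator Σ(Δx_t−Δx̄)² = 171.2686
r_1(Δx) = -117.8931 / 171.2686 = -0.688

-0.688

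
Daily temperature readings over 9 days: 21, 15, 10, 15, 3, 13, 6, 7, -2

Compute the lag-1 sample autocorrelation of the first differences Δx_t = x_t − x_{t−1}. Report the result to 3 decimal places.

First differences Δx: -6, -5, 5, -12, 10, -7, 1, -9
Mean of differences = -2.8750
Numerator Σ(Δx_t−Δx̄)(Δx_{t+1}−Δx̄) = -292.2656
Denominator Σ(Δx_t−Δx̄)² = 394.8750
r_1(Δx) = -292.2656 / 394.8750 = -0.740

-0.740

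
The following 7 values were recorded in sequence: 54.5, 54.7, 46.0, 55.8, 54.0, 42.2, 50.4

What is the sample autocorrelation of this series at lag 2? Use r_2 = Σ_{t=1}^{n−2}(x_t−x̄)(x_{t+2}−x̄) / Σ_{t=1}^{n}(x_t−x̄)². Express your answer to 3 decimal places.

-0.367

Mean x̄ = (54.5 + 54.7 + 46.0 + 55.8 + 54.0 + 42.2 + 50.4)/7 = 51.0857
Σ(x_t−x̄)(x_{t+2}−x̄) = (-17.3641) + (17.0388) + (-14.8212) + (-41.8898) + (-1.9984) = -59.0347
Denominator Σ(x_t−x̄)² = 160.7286
r_2 = -59.0347 / 160.7286 = -0.367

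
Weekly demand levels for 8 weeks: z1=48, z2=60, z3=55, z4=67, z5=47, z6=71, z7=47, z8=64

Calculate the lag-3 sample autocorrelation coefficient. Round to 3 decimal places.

-0.499

Mean z̄ = (48 + 60 + 55 + 67 + 47 + 71 + 47 + 64)/8 = 57.3750
Deviations from mean: -9.3750, 2.6250, -2.3750, 9.6250, -10.3750, 13.6250, -10.3750, 6.6250
Numerator Σ_{t=1}^{5}(z_t−z̄)(z_{t+3}−z̄) = -318.4219
Denominator Σ(z_t−z̄)² = 637.8750
r_3 = -318.4219 / 637.8750 = -0.499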